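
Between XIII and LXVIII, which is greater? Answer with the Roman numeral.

XIII = 13
LXVIII = 68
68 is larger

LXVIII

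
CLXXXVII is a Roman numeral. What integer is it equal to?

CLXXXVII: C=100, L=50, X=10, X=10, X=10, V=5, I=1, I=1
100 + 50 + 10 + 10 + 10 + 5 + 1 + 1 = 187

187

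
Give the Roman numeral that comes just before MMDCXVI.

MMDCXVI = 2616; previous is 2615

MMDCXV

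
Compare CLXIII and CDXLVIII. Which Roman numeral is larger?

CLXIII = 163
CDXLVIII = 448
448 is larger

CDXLVIII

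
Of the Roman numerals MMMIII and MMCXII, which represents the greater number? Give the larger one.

MMMIII = 3003
MMCXII = 2112
3003 is larger

MMMIII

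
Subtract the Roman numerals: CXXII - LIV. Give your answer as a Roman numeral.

CXXII = 122
LIV = 54
122 - 54 = 68

LXVIII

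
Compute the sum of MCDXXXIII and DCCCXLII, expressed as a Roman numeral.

MCDXXXIII = 1433
DCCCXLII = 842
1433 + 842 = 2275

MMCCLXXV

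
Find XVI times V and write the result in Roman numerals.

XVI = 16
V = 5
16 × 5 = 80

LXXX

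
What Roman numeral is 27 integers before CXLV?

CXLV = 145
145 - 27 = 118

CXVIII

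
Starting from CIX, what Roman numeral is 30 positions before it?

CIX = 109
109 - 30 = 79

LXXIX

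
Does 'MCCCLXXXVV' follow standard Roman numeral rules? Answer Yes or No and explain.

'MCCCLXXXVV': V should not appear more than once

No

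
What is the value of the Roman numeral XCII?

XCII: XC=90, I=1, I=1
90 + 1 + 1 = 92

92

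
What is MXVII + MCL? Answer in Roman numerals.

MXVII = 1017
MCL = 1150
1017 + 1150 = 2167

MMCLXVII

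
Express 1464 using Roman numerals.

Convert 1464 to Roman numerals:
  1464 contains 1×1000 (M)
  464 contains 1×400 (CD)
  64 contains 1×50 (L)
  14 contains 1×10 (X)
  4 contains 1×4 (IV)

MCDLXIV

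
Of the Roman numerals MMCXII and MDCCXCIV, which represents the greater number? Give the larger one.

MMCXII = 2112
MDCCXCIV = 1794
2112 is larger

MMCXII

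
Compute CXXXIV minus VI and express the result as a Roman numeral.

CXXXIV = 134
VI = 6
134 - 6 = 128

CXXVIII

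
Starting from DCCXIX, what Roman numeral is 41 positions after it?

DCCXIX = 719
719 + 41 = 760

DCCLX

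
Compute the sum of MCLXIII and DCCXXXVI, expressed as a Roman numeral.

MCLXIII = 1163
DCCXXXVI = 736
1163 + 736 = 1899

MDCCCXCIX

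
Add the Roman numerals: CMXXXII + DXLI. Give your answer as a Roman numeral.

CMXXXII = 932
DXLI = 541
932 + 541 = 1473

MCDLXXIII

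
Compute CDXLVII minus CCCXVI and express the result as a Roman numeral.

CDXLVII = 447
CCCXVI = 316
447 - 316 = 131

CXXXI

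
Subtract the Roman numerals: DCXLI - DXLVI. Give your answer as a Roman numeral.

DCXLI = 641
DXLVI = 546
641 - 546 = 95

XCV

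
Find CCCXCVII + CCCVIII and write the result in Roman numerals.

CCCXCVII = 397
CCCVIII = 308
397 + 308 = 705

DCCV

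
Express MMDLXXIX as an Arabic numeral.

MMDLXXIX: M=1000, M=1000, D=500, L=50, X=10, X=10, IX=9
1000 + 1000 + 500 + 50 + 10 + 10 + 9 = 2579

2579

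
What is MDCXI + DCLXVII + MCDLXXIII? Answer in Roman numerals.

MDCXI = 1611, DCLXVII = 667, MCDLXXIII = 1473
1611 + 667 = 2278
2278 + 1473 = 3751

MMMDCCLI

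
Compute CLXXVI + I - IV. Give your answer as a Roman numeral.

CLXXVI = 176, I = 1, IV = 4
176 + 1 = 177
177 - 4 = 173

CLXXIII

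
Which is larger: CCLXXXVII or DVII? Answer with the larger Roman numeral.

CCLXXXVII = 287
DVII = 507
507 is larger

DVII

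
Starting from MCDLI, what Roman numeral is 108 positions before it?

MCDLI = 1451
1451 - 108 = 1343

MCCCXLIII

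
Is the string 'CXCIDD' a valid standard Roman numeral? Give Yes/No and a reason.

'CXCIDD': D should not appear more than once

No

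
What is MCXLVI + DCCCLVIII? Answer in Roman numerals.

MCXLVI = 1146
DCCCLVIII = 858
1146 + 858 = 2004

MMIV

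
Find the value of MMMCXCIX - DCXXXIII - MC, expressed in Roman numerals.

MMMCXCIX = 3199, DCXXXIII = 633, MC = 1100
3199 - 633 = 2566
2566 - 1100 = 1466

MCDLXVI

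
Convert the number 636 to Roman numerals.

Convert 636 to Roman numerals:
  636 contains 1×500 (D)
  136 contains 1×100 (C)
  36 contains 3×10 (XXX)
  6 contains 1×5 (V)
  1 contains 1×1 (I)

DCXXXVI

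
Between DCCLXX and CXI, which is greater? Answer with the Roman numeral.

DCCLXX = 770
CXI = 111
770 is larger

DCCLXX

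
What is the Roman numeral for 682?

Convert 682 to Roman numerals:
  682 contains 1×500 (D)
  182 contains 1×100 (C)
  82 contains 1×50 (L)
  32 contains 3×10 (XXX)
  2 contains 2×1 (II)

DCLXXXII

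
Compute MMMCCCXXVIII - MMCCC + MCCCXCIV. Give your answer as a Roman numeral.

MMMCCCXXVIII = 3328, MMCCC = 2300, MCCCXCIV = 1394
3328 - 2300 = 1028
1028 + 1394 = 2422

MMCDXXII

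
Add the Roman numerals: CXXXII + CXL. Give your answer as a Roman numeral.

CXXXII = 132
CXL = 140
132 + 140 = 272

CCLXXII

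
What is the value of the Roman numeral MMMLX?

MMMLX: M=1000, M=1000, M=1000, L=50, X=10
1000 + 1000 + 1000 + 50 + 10 = 3060

3060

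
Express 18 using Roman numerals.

Convert 18 to Roman numerals:
  18 contains 1×10 (X)
  8 contains 1×5 (V)
  3 contains 3×1 (III)

XVIII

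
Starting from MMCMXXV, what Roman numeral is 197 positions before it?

MMCMXXV = 2925
2925 - 197 = 2728

MMDCCXXVIII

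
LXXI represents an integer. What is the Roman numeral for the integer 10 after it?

LXXI = 71
71 + 10 = 81

LXXXI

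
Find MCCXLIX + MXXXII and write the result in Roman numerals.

MCCXLIX = 1249
MXXXII = 1032
1249 + 1032 = 2281

MMCCLXXXI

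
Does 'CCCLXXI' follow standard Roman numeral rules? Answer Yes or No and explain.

'CCCLXXI': Check the rules: uses only the symbols I, V, X, L, C, D, M; no symbol is repeated more than three times in a row; V, L and D each appear at most once; no smaller symbol precedes a larger one (values never increase from left to right). Value: C (100) + C (100) + C (100) + L (50) + X (10) + X (10) + I (1) = 371. So it is a valid standard Roman numeral.

Yes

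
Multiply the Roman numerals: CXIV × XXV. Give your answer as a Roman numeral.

CXIV = 114
XXV = 25
114 × 25 = 2850

MMDCCCL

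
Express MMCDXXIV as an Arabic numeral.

MMCDXXIV: M=1000, M=1000, CD=400, X=10, X=10, IV=4
1000 + 1000 + 400 + 10 + 10 + 4 = 2424

2424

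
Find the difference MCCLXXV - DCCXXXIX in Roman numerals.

MCCLXXV = 1275
DCCXXXIX = 739
1275 - 739 = 536

DXXXVI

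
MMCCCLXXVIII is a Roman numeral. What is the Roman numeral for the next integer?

MMCCCLXXVIII = 2378, so the next integer is 2378 + 1 = 2379

MMCCCLXXIX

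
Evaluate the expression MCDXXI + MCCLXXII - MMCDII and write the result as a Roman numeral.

MCDXXI = 1421, MCCLXXII = 1272, MMCDII = 2402
1421 + 1272 = 2693
2693 - 2402 = 291

CCXCI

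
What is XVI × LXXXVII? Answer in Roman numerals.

XVI = 16
LXXXVII = 87
16 × 87 = 1392

MCCCXCII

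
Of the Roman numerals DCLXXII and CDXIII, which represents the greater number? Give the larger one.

DCLXXII = 672
CDXIII = 413
672 is larger

DCLXXII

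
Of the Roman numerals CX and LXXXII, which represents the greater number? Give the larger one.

CX = 110
LXXXII = 82
110 is larger

CX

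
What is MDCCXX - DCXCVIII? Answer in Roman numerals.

MDCCXX = 1720
DCXCVIII = 698
1720 - 698 = 1022

MXXII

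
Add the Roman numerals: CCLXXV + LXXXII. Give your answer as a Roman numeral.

CCLXXV = 275
LXXXII = 82
275 + 82 = 357

CCCLVII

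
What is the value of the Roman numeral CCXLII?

CCXLII: C=100, C=100, XL=40, I=1, I=1
100 + 100 + 40 + 1 + 1 = 242

242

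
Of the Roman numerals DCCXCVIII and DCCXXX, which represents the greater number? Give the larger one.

DCCXCVIII = 798
DCCXXX = 730
798 is larger

DCCXCVIII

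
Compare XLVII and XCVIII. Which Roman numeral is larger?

XLVII = 47
XCVIII = 98
98 is larger

XCVIII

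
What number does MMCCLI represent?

MMCCLI: M=1000, M=1000, C=100, C=100, L=50, I=1
1000 + 1000 + 100 + 100 + 50 + 1 = 2251

2251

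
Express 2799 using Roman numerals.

Convert 2799 to Roman numerals:
  2799 contains 2×1000 (MM)
  799 contains 1×500 (D)
  299 contains 2×100 (CC)
  99 contains 1×90 (XC)
  9 contains 1×9 (IX)

MMDCCXCIX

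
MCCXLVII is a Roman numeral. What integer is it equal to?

MCCXLVII: M=1000, C=100, C=100, XL=40, V=5, I=1, I=1
1000 + 100 + 100 + 40 + 5 + 1 + 1 = 1247

1247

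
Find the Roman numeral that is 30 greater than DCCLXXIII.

DCCLXXIII = 773
773 + 30 = 803

DCCCIII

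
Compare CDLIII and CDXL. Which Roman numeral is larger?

CDLIII = 453
CDXL = 440
453 is larger

CDLIII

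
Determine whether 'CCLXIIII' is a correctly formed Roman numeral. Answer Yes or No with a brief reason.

'CCLXIIII': More than 3 consecutive I's

No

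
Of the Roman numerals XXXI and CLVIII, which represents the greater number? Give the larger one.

XXXI = 31
CLVIII = 158
158 is larger

CLVIII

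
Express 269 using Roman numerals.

Convert 269 to Roman numerals:
  269 contains 2×100 (CC)
  69 contains 1×50 (L)
  19 contains 1×10 (X)
  9 contains 1×9 (IX)

CCLXIX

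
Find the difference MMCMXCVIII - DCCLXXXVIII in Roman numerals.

MMCMXCVIII = 2998
DCCLXXXVIII = 788
2998 - 788 = 2210

MMCCX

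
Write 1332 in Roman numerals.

Convert 1332 to Roman numerals:
  1332 contains 1×1000 (M)
  332 contains 3×100 (CCC)
  32 contains 3×10 (XXX)
  2 contains 2×1 (II)

MCCCXXXII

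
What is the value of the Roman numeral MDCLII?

MDCLII: M=1000, D=500, C=100, L=50, I=1, I=1
1000 + 500 + 100 + 50 + 1 + 1 = 1652

1652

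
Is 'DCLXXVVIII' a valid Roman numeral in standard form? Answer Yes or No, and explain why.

'DCLXXVVIII': V should not appear more than once

No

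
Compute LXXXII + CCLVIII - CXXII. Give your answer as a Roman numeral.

LXXXII = 82, CCLVIII = 258, CXXII = 122
82 + 258 = 340
340 - 122 = 218

CCXVIII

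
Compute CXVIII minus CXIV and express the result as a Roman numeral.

CXVIII = 118
CXIV = 114
118 - 114 = 4

IV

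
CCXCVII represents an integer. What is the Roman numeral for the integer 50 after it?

CCXCVII = 297
297 + 50 = 347

CCCXLVII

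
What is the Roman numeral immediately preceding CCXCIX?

CCXCIX = 299, so the previous integer is 299 - 1 = 298

CCXCVIII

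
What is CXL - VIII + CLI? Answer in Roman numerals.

CXL = 140, VIII = 8, CLI = 151
140 - 8 = 132
132 + 151 = 283

CCLXXXIII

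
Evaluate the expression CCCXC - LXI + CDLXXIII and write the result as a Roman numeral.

CCCXC = 390, LXI = 61, CDLXXIII = 473
390 - 61 = 329
329 + 473 = 802

DCCCII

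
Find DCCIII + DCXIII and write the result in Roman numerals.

DCCIII = 703
DCXIII = 613
703 + 613 = 1316

MCCCXVI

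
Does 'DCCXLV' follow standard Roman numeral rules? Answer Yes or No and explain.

'DCCXLV': Check the rules: uses only the symbols I, V, X, L, C, D, M; no symbol is repeated more than three times in a row; V, L and D each appear at most once; the only place a smaller symbol precedes a larger one is the allowed subtractive pair XL, the symbol right after such a pair (if any) is smaller than the pair's first symbol, and otherwise the values never increase from left to right. Value: D (500) + C (100) + C (100) + XL (40) + V (5) = 745. So it is a valid standard Roman numeral.

Yes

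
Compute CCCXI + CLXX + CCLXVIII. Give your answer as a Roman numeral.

CCCXI = 311, CLXX = 170, CCLXVIII = 268
311 + 170 = 481
481 + 268 = 749

DCCXLIX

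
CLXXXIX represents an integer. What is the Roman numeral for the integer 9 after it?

CLXXXIX = 189
189 + 9 = 198

CXCVIII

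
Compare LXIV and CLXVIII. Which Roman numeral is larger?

LXIV = 64
CLXVIII = 168
168 is larger

CLXVIII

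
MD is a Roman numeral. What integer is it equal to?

MD: M=1000, D=500
1000 + 500 = 1500

1500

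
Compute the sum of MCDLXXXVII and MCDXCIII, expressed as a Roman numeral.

MCDLXXXVII = 1487
MCDXCIII = 1493
1487 + 1493 = 2980

MMCMLXXX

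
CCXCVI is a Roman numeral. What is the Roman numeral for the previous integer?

CCXCVI = 296; previous is 295

CCXCV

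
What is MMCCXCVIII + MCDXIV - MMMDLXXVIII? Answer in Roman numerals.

MMCCXCVIII = 2298, MCDXIV = 1414, MMMDLXXVIII = 3578
2298 + 1414 = 3712
3712 - 3578 = 134

CXXXIV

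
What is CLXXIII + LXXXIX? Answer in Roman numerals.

CLXXIII = 173
LXXXIX = 89
173 + 89 = 262

CCLXII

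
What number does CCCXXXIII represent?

CCCXXXIII: C=100, C=100, C=100, X=10, X=10, X=10, I=1, I=1, I=1
100 + 100 + 100 + 10 + 10 + 10 + 1 + 1 + 1 = 333

333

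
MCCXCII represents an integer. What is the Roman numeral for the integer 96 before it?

MCCXCII = 1292
1292 - 96 = 1196

MCXCVI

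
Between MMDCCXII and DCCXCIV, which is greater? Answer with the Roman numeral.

MMDCCXII = 2712
DCCXCIV = 794
2712 is larger

MMDCCXII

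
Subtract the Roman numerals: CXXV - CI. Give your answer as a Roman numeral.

CXXV = 125
CI = 101
125 - 101 = 24

XXIV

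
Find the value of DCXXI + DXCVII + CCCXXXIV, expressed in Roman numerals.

DCXXI = 621, DXCVII = 597, CCCXXXIV = 334
621 + 597 = 1218
1218 + 334 = 1552

MDLII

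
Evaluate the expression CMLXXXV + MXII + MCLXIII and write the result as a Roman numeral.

CMLXXXV = 985, MXII = 1012, MCLXIII = 1163
985 + 1012 = 1997
1997 + 1163 = 3160

MMMCLX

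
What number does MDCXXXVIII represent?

MDCXXXVIII: M=1000, D=500, C=100, X=10, X=10, X=10, V=5, I=1, I=1, I=1
1000 + 500 + 100 + 10 + 10 + 10 + 5 + 1 + 1 + 1 = 1638

1638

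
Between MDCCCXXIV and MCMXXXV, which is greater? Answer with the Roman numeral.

MDCCCXXIV = 1824
MCMXXXV = 1935
1935 is larger

MCMXXXV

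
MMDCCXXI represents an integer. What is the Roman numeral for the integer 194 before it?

MMDCCXXI = 2721
2721 - 194 = 2527

MMDXXVII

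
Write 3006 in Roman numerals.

Convert 3006 to Roman numerals:
  3006 contains 3×1000 (MMM)
  6 contains 1×5 (V)
  1 contains 1×1 (I)

MMMVI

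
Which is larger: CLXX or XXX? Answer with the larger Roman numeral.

CLXX = 170
XXX = 30
170 is larger

CLXX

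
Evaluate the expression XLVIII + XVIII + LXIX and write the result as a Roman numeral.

XLVIII = 48, XVIII = 18, LXIX = 69
48 + 18 = 66
66 + 69 = 135

CXXXV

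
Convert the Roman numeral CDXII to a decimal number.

CDXII: CD=400, X=10, I=1, I=1
400 + 10 + 1 + 1 = 412

412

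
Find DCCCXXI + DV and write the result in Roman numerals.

DCCCXXI = 821
DV = 505
821 + 505 = 1326

MCCCXXVI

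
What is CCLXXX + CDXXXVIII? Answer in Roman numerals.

CCLXXX = 280
CDXXXVIII = 438
280 + 438 = 718

DCCXVIII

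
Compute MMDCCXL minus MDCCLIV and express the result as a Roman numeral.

MMDCCXL = 2740
MDCCLIV = 1754
2740 - 1754 = 986

CMLXXXVI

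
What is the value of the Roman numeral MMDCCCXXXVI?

MMDCCCXXXVI: M=1000, M=1000, D=500, C=100, C=100, C=100, X=10, X=10, X=10, V=5, I=1
1000 + 1000 + 500 + 100 + 100 + 100 + 10 + 10 + 10 + 5 + 1 = 2836

2836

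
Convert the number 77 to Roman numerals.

Convert 77 to Roman numerals:
  77 contains 1×50 (L)
  27 contains 2×10 (XX)
  7 contains 1×5 (V)
  2 contains 2×1 (II)

LXXVII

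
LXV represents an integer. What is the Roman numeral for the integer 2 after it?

LXV = 65
65 + 2 = 67

LXVII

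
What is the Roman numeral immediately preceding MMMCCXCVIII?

MMMCCXCVIII = 3298; previous is 3297

MMMCCXCVII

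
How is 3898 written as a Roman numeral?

Convert 3898 to Roman numerals:
  3898 contains 3×1000 (MMM)
  898 contains 1×500 (D)
  398 contains 3×100 (CCC)
  98 contains 1×90 (XC)
  8 contains 1×5 (V)
  3 contains 3×1 (III)

MMMDCCCXCVIII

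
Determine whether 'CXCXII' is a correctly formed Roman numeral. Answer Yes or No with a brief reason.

'CXCXII': X cannot come right after the subtractive pair XC: once X is subtracted in XC, the next symbol must be smaller than X

No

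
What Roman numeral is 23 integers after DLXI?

DLXI = 561
561 + 23 = 584

DLXXXIV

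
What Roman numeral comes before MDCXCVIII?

MDCXCVIII = 1698, so the previous integer is 1698 - 1 = 1697

MDCXCVII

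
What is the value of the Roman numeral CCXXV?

CCXXV: C=100, C=100, X=10, X=10, V=5
100 + 100 + 10 + 10 + 5 = 225

225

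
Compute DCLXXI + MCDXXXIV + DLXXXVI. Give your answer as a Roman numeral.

DCLXXI = 671, MCDXXXIV = 1434, DLXXXVI = 586
671 + 1434 = 2105
2105 + 586 = 2691

MMDCXCI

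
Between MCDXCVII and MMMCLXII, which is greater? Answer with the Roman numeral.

MCDXCVII = 1497
MMMCLXII = 3162
3162 is larger

MMMCLXII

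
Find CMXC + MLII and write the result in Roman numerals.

CMXC = 990
MLII = 1052
990 + 1052 = 2042

MMXLII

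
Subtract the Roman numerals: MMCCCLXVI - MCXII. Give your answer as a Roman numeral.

MMCCCLXVI = 2366
MCXII = 1112
2366 - 1112 = 1254

MCCLIV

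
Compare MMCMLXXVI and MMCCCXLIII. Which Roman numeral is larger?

MMCMLXXVI = 2976
MMCCCXLIII = 2343
2976 is larger

MMCMLXXVI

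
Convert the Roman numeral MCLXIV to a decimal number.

MCLXIV: M=1000, C=100, L=50, X=10, IV=4
1000 + 100 + 50 + 10 + 4 = 1164

1164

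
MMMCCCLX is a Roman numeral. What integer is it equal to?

MMMCCCLX: M=1000, M=1000, M=1000, C=100, C=100, C=100, L=50, X=10
1000 + 1000 + 1000 + 100 + 100 + 100 + 50 + 10 = 3360

3360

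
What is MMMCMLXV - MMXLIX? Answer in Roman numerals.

MMMCMLXV = 3965
MMXLIX = 2049
3965 - 2049 = 1916

MCMXVI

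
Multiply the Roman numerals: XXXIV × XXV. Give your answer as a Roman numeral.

XXXIV = 34
XXV = 25
34 × 25 = 850

DCCCL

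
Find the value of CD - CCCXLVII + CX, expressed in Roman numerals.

CD = 400, CCCXLVII = 347, CX = 110
400 - 347 = 53
53 + 110 = 163

CLXIII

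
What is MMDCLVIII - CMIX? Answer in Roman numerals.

MMDCLVIII = 2658
CMIX = 909
2658 - 909 = 1749

MDCCXLIX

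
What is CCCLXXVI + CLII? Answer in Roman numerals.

CCCLXXVI = 376
CLII = 152
376 + 152 = 528

DXXVIII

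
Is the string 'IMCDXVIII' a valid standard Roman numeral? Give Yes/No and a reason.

'IMCDXVIII': Invalid subtractive combination: IM

No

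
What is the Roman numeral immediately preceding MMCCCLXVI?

MMCCCLXVI = 2366; previous is 2365

MMCCCLXV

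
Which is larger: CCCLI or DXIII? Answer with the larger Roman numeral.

CCCLI = 351
DXIII = 513
513 is larger

DXIII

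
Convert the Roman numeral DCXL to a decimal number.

DCXL: D=500, C=100, XL=40
500 + 100 + 40 = 640

640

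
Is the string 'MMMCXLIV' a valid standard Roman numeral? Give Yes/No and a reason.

'MMMCXLIV': Check the rules: uses only the symbols I, V, X, L, C, D, M; no symbol is repeated more than three times in a row; V, L and D each appear at most once; the only places a smaller symbol precedes a larger one are the allowed subtractive pairs XL, IV, the symbol right after such a pair (if any) is smaller than the pair's first symbol, and otherwise the values never increase from left to right. Value: M (1000) + M (1000) + M (1000) + C (100) + XL (40) + IV (4) = 3144. So it is a valid standard Roman numeral.

Yes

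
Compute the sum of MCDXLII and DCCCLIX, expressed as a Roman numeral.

MCDXLII = 1442
DCCCLIX = 859
1442 + 859 = 2301

MMCCCI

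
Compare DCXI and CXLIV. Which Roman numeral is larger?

DCXI = 611
CXLIV = 144
611 is larger

DCXI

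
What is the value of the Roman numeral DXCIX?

DXCIX: D=500, XC=90, IX=9
500 + 90 + 9 = 599

599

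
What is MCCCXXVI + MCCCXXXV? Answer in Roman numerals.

MCCCXXVI = 1326
MCCCXXXV = 1335
1326 + 1335 = 2661

MMDCLXI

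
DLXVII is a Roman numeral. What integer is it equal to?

DLXVII: D=500, L=50, X=10, V=5, I=1, I=1
500 + 50 + 10 + 5 + 1 + 1 = 567

567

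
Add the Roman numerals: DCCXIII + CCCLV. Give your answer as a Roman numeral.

DCCXIII = 713
CCCLV = 355
713 + 355 = 1068

MLXVIII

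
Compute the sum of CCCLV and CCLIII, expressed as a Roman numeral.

CCCLV = 355
CCLIII = 253
355 + 253 = 608

DCVIII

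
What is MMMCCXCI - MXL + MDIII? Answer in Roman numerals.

MMMCCXCI = 3291, MXL = 1040, MDIII = 1503
3291 - 1040 = 2251
2251 + 1503 = 3754

MMMDCCLIV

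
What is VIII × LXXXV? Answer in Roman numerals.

VIII = 8
LXXXV = 85
8 × 85 = 680

DCLXXX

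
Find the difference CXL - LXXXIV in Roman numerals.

CXL = 140
LXXXIV = 84
140 - 84 = 56

LVI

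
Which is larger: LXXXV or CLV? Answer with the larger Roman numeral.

LXXXV = 85
CLV = 155
155 is larger

CLV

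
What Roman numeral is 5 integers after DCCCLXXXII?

DCCCLXXXII = 882
882 + 5 = 887

DCCCLXXXVII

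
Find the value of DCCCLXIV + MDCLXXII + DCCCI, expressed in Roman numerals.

DCCCLXIV = 864, MDCLXXII = 1672, DCCCI = 801
864 + 1672 = 2536
2536 + 801 = 3337

MMMCCCXXXVII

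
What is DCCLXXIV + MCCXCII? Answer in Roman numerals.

DCCLXXIV = 774
MCCXCII = 1292
774 + 1292 = 2066

MMLXVI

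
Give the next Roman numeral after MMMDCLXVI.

MMMDCLXVI = 3666; next is 3667

MMMDCLXVII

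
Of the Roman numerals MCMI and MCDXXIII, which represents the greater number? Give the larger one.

MCMI = 1901
MCDXXIII = 1423
1901 is larger

MCMI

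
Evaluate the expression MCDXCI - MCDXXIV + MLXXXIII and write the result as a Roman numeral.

MCDXCI = 1491, MCDXXIV = 1424, MLXXXIII = 1083
1491 - 1424 = 67
67 + 1083 = 1150

MCL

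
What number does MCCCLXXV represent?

MCCCLXXV: M=1000, C=100, C=100, C=100, L=50, X=10, X=10, V=5
1000 + 100 + 100 + 100 + 50 + 10 + 10 + 5 = 1375

1375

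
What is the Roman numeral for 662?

Convert 662 to Roman numerals:
  662 contains 1×500 (D)
  162 contains 1×100 (C)
  62 contains 1×50 (L)
  12 contains 1×10 (X)
  2 contains 2×1 (II)

DCLXII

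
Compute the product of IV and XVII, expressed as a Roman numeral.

IV = 4
XVII = 17
4 × 17 = 68

LXVIII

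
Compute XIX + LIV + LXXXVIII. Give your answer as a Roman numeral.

XIX = 19, LIV = 54, LXXXVIII = 88
19 + 54 = 73
73 + 88 = 161

CLXI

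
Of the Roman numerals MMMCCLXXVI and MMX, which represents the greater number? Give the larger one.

MMMCCLXXVI = 3276
MMX = 2010
3276 is larger

MMMCCLXXVI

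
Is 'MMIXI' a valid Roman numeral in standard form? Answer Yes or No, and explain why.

'MMIXI': I cannot come right after the subtractive pair IX: once I is subtracted in IX, the next symbol must be smaller than I

No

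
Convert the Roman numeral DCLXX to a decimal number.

DCLXX: D=500, C=100, L=50, X=10, X=10
500 + 100 + 50 + 10 + 10 = 670

670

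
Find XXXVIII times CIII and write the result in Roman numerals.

XXXVIII = 38
CIII = 103
38 × 103 = 3914

MMMCMXIV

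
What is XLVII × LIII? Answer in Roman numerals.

XLVII = 47
LIII = 53
47 × 53 = 2491

MMCDXCI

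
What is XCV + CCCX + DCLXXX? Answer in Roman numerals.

XCV = 95, CCCX = 310, DCLXXX = 680
95 + 310 = 405
405 + 680 = 1085

MLXXXV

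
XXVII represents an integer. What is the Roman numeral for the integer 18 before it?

XXVII = 27
27 - 18 = 9

IX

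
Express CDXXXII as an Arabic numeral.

CDXXXII: CD=400, X=10, X=10, X=10, I=1, I=1
400 + 10 + 10 + 10 + 1 + 1 = 432

432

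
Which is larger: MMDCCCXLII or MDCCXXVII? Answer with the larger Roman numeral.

MMDCCCXLII = 2842
MDCCXXVII = 1727
2842 is larger

MMDCCCXLII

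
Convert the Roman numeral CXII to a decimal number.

CXII: C=100, X=10, I=1, I=1
100 + 10 + 1 + 1 = 112

112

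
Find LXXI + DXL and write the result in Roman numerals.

LXXI = 71
DXL = 540
71 + 540 = 611

DCXI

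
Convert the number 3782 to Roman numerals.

Convert 3782 to Roman numerals:
  3782 contains 3×1000 (MMM)
  782 contains 1×500 (D)
  282 contains 2×100 (CC)
  82 contains 1×50 (L)
  32 contains 3×10 (XXX)
  2 contains 2×1 (II)

MMMDCCLXXXII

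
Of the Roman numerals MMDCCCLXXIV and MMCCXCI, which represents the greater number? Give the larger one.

MMDCCCLXXIV = 2874
MMCCXCI = 2291
2874 is larger

MMDCCCLXXIV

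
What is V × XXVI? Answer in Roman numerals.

V = 5
XXVI = 26
5 × 26 = 130

CXXX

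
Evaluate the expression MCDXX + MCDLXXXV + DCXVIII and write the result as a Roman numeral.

MCDXX = 1420, MCDLXXXV = 1485, DCXVIII = 618
1420 + 1485 = 2905
2905 + 618 = 3523

MMMDXXIII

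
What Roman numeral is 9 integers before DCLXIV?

DCLXIV = 664
664 - 9 = 655

DCLV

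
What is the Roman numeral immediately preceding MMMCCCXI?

MMMCCCXI = 3311, so the previous integer is 3311 - 1 = 3310

MMMCCCX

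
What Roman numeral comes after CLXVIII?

CLXVIII = 168, so the next integer is 168 + 1 = 169

CLXIX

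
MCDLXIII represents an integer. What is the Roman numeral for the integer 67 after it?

MCDLXIII = 1463
1463 + 67 = 1530

MDXXX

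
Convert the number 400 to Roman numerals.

Convert 400 to Roman numerals:
  400 contains 1×400 (CD)

CD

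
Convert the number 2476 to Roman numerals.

Convert 2476 to Roman numerals:
  2476 contains 2×1000 (MM)
  476 contains 1×400 (CD)
  76 contains 1×50 (L)
  26 contains 2×10 (XX)
  6 contains 1×5 (V)
  1 contains 1×1 (I)

MMCDLXXVI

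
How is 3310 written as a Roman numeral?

Convert 3310 to Roman numerals:
  3310 contains 3×1000 (MMM)
  310 contains 3×100 (CCC)
  10 contains 1×10 (X)

MMMCCCX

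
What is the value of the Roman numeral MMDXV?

MMDXV: M=1000, M=1000, D=500, X=10, V=5
1000 + 1000 + 500 + 10 + 5 = 2515

2515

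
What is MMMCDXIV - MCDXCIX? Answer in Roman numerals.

MMMCDXIV = 3414
MCDXCIX = 1499
3414 - 1499 = 1915

MCMXV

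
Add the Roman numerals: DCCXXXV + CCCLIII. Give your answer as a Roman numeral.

DCCXXXV = 735
CCCLIII = 353
735 + 353 = 1088

MLXXXVIII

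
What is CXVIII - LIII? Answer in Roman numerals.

CXVIII = 118
LIII = 53
118 - 53 = 65

LXV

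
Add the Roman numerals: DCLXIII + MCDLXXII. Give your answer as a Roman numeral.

DCLXIII = 663
MCDLXXII = 1472
663 + 1472 = 2135

MMCXXXV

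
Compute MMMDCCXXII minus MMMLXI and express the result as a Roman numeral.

MMMDCCXXII = 3722
MMMLXI = 3061
3722 - 3061 = 661

DCLXI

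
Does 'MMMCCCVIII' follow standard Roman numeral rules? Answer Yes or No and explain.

'MMMCCCVIII': Check the rules: uses only the symbols I, V, X, L, C, D, M; no symbol is repeated more than three times in a row; V, L and D each appear at most once; no smaller symbol precedes a larger one (values never increase from left to right). Value: M (1000) + M (1000) + M (1000) + C (100) + C (100) + C (100) + V (5) + I (1) + I (1) + I (1) = 3308. So it is a valid standard Roman numeral.

Yes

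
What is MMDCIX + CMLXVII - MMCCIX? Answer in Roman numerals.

MMDCIX = 2609, CMLXVII = 967, MMCCIX = 2209
2609 + 967 = 3576
3576 - 2209 = 1367

MCCCLXVII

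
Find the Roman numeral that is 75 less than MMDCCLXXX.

MMDCCLXXX = 2780
2780 - 75 = 2705

MMDCCV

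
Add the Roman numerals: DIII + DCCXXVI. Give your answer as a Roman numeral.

DIII = 503
DCCXXVI = 726
503 + 726 = 1229

MCCXXIX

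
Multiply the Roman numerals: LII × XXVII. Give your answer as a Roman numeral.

LII = 52
XXVII = 27
52 × 27 = 1404

MCDIV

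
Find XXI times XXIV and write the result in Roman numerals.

XXI = 21
XXIV = 24
21 × 24 = 504

DIV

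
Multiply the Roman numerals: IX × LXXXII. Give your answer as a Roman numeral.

IX = 9
LXXXII = 82
9 × 82 = 738

DCCXXXVIII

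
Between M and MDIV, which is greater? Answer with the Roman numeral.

M = 1000
MDIV = 1504
1504 is larger

MDIV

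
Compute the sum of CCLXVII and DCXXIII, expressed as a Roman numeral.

CCLXVII = 267
DCXXIII = 623
267 + 623 = 890

DCCCXC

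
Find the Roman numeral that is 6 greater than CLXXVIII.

CLXXVIII = 178
178 + 6 = 184

CLXXXIV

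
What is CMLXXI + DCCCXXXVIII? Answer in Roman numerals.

CMLXXI = 971
DCCCXXXVIII = 838
971 + 838 = 1809

MDCCCIX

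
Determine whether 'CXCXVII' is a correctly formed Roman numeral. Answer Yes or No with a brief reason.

'CXCXVII': X cannot come right after the subtractive pair XC: once X is subtracted in XC, the next symbol must be smaller than X

No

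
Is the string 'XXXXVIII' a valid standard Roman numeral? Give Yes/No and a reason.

'XXXXVIII': More than 3 consecutive X's

No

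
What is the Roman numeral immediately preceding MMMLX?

MMMLX = 3060; previous is 3059

MMMLIX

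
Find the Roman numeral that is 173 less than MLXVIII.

MLXVIII = 1068
1068 - 173 = 895

DCCCXCV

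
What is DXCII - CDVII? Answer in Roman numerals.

DXCII = 592
CDVII = 407
592 - 407 = 185

CLXXXV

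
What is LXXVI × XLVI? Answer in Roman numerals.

LXXVI = 76
XLVI = 46
76 × 46 = 3496

MMMCDXCVI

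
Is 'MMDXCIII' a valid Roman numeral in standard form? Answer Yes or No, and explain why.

'MMDXCIII': Check the rules: uses only the symbols I, V, X, L, C, D, M; no symbol is repeated more than three times in a row; V, L and D each appear at most once; the only place a smaller symbol precedes a larger one is the allowed subtractive pair XC, the symbol right after such a pair (if any) is smaller than the pair's first symbol, and otherwise the values never increase from left to right. Value: M (1000) + M (1000) + D (500) + XC (90) + I (1) + I (1) + I (1) = 2593. So it is a valid standard Roman numeral.

Yes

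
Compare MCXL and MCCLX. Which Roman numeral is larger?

MCXL = 1140
MCCLX = 1260
1260 is larger

MCCLX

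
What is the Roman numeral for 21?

Convert 21 to Roman numerals:
  21 contains 2×10 (XX)
  1 contains 1×1 (I)

XXI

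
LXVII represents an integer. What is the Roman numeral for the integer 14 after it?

LXVII = 67
67 + 14 = 81

LXXXI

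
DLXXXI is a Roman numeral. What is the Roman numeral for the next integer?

DLXXXI = 581; next is 582

DLXXXII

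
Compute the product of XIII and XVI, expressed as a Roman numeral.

XIII = 13
XVI = 16
13 × 16 = 208

CCVIII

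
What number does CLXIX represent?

CLXIX: C=100, L=50, X=10, IX=9
100 + 50 + 10 + 9 = 169

169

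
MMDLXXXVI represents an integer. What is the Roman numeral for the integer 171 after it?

MMDLXXXVI = 2586
2586 + 171 = 2757

MMDCCLVII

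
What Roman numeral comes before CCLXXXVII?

CCLXXXVII = 287; previous is 286

CCLXXXVI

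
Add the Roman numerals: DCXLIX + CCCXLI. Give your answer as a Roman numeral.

DCXLIX = 649
CCCXLI = 341
649 + 341 = 990

CMXC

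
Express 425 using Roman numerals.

Convert 425 to Roman numerals:
  425 contains 1×400 (CD)
  25 contains 2×10 (XX)
  5 contains 1×5 (V)

CDXXV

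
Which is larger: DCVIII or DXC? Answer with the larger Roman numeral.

DCVIII = 608
DXC = 590
608 is larger

DCVIII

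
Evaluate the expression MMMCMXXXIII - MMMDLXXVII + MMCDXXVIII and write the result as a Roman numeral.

MMMCMXXXIII = 3933, MMMDLXXVII = 3577, MMCDXXVIII = 2428
3933 - 3577 = 356
356 + 2428 = 2784

MMDCCLXXXIV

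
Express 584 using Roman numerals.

Convert 584 to Roman numerals:
  584 contains 1×500 (D)
  84 contains 1×50 (L)
  34 contains 3×10 (XXX)
  4 contains 1×4 (IV)

DLXXXIV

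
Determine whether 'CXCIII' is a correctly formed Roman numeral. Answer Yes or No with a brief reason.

'CXCIII': Check the rules: uses only the symbols I, V, X, L, C, D, M; no symbol is repeated more than three times in a row; V, L and D each appear at most once; the only place a smaller symbol precedes a larger one is the allowed subtractive pair XC, the symbol right after such a pair (if any) is smaller than the pair's first symbol, and otherwise the values never increase from left to right. Value: C (100) + XC (90) + I (1) + I (1) + I (1) = 193. So it is a valid standard Roman numeral.

Yes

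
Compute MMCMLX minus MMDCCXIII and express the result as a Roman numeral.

MMCMLX = 2960
MMDCCXIII = 2713
2960 - 2713 = 247

CCXLVII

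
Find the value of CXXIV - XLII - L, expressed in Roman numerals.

CXXIV = 124, XLII = 42, L = 50
124 - 42 = 82
82 - 50 = 32

XXXII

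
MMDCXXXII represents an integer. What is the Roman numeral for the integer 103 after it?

MMDCXXXII = 2632
2632 + 103 = 2735

MMDCCXXXV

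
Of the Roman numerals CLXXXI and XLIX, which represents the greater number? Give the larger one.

CLXXXI = 181
XLIX = 49
181 is larger

CLXXXI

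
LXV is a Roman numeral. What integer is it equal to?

LXV: L=50, X=10, V=5
50 + 10 + 5 = 65

65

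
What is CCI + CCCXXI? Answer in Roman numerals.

CCI = 201
CCCXXI = 321
201 + 321 = 522

DXXII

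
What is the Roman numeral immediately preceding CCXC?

CCXC = 290, so the previous integer is 290 - 1 = 289

CCLXXXIX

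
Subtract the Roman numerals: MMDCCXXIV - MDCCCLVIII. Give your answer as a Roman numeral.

MMDCCXXIV = 2724
MDCCCLVIII = 1858
2724 - 1858 = 866

DCCCLXVI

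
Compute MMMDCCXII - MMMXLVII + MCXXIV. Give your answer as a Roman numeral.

MMMDCCXII = 3712, MMMXLVII = 3047, MCXXIV = 1124
3712 - 3047 = 665
665 + 1124 = 1789

MDCCLXXXIX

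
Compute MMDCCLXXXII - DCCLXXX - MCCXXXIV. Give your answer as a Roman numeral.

MMDCCLXXXII = 2782, DCCLXXX = 780, MCCXXXIV = 1234
2782 - 780 = 2002
2002 - 1234 = 768

DCCLXVIII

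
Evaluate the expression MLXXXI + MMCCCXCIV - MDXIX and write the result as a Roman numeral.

MLXXXI = 1081, MMCCCXCIV = 2394, MDXIX = 1519
1081 + 2394 = 3475
3475 - 1519 = 1956

MCMLVI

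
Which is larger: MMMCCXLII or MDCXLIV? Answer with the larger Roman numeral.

MMMCCXLII = 3242
MDCXLIV = 1644
3242 is larger

MMMCCXLII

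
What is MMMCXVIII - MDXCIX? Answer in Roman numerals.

MMMCXVIII = 3118
MDXCIX = 1599
3118 - 1599 = 1519

MDXIX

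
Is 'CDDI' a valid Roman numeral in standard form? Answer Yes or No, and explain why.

'CDDI': D should not appear more than once

No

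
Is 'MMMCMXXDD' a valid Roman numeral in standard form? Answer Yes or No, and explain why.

'MMMCMXXDD': D should not appear more than once

No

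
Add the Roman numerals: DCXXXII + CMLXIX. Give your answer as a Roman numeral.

DCXXXII = 632
CMLXIX = 969
632 + 969 = 1601

MDCI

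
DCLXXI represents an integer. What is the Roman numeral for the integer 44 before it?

DCLXXI = 671
671 - 44 = 627

DCXXVII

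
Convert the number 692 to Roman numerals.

Convert 692 to Roman numerals:
  692 contains 1×500 (D)
  192 contains 1×100 (C)
  92 contains 1×90 (XC)
  2 contains 2×1 (II)

DCXCII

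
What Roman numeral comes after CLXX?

CLXX = 170; next is 171

CLXXI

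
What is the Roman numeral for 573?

Convert 573 to Roman numerals:
  573 contains 1×500 (D)
  73 contains 1×50 (L)
  23 contains 2×10 (XX)
  3 contains 3×1 (III)

DLXXIII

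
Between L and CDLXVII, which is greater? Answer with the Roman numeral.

L = 50
CDLXVII = 467
467 is larger

CDLXVII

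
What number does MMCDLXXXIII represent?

MMCDLXXXIII: M=1000, M=1000, CD=400, L=50, X=10, X=10, X=10, I=1, I=1, I=1
1000 + 1000 + 400 + 50 + 10 + 10 + 10 + 1 + 1 + 1 = 2483

2483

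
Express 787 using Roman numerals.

Convert 787 to Roman numerals:
  787 contains 1×500 (D)
  287 contains 2×100 (CC)
  87 contains 1×50 (L)
  37 contains 3×10 (XXX)
  7 contains 1×5 (V)
  2 contains 2×1 (II)

DCCLXXXVII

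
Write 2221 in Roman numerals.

Convert 2221 to Roman numerals:
  2221 contains 2×1000 (MM)
  221 contains 2×100 (CC)
  21 contains 2×10 (XX)
  1 contains 1×1 (I)

MMCCXXI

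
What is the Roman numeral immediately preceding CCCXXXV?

CCCXXXV = 335; previous is 334

CCCXXXIV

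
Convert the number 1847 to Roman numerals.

Convert 1847 to Roman numerals:
  1847 contains 1×1000 (M)
  847 contains 1×500 (D)
  347 contains 3×100 (CCC)
  47 contains 1×40 (XL)
  7 contains 1×5 (V)
  2 contains 2×1 (II)

MDCCCXLVII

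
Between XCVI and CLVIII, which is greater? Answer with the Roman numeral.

XCVI = 96
CLVIII = 158
158 is larger

CLVIII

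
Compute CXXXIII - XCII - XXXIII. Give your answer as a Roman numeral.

CXXXIII = 133, XCII = 92, XXXIII = 33
133 - 92 = 41
41 - 33 = 8

VIII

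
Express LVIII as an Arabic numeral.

LVIII: L=50, V=5, I=1, I=1, I=1
50 + 5 + 1 + 1 + 1 = 58

58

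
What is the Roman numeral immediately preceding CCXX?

CCXX = 220; previous is 219

CCXIX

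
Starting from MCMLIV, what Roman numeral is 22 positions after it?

MCMLIV = 1954
1954 + 22 = 1976

MCMLXXVI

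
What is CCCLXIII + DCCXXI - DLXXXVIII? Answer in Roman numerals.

CCCLXIII = 363, DCCXXI = 721, DLXXXVIII = 588
363 + 721 = 1084
1084 - 588 = 496

CDXCVI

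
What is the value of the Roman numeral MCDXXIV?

MCDXXIV: M=1000, CD=400, X=10, X=10, IV=4
1000 + 400 + 10 + 10 + 4 = 1424

1424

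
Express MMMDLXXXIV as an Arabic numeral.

MMMDLXXXIV: M=1000, M=1000, M=1000, D=500, L=50, X=10, X=10, X=10, IV=4
1000 + 1000 + 1000 + 500 + 50 + 10 + 10 + 10 + 4 = 3584

3584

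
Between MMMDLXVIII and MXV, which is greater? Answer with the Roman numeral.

MMMDLXVIII = 3568
MXV = 1015
3568 is larger

MMMDLXVIII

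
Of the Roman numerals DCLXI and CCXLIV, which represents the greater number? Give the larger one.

DCLXI = 661
CCXLIV = 244
661 is larger

DCLXI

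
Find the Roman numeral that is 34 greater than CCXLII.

CCXLII = 242
242 + 34 = 276

CCLXXVI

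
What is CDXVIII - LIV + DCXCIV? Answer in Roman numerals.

CDXVIII = 418, LIV = 54, DCXCIV = 694
418 - 54 = 364
364 + 694 = 1058

MLVIII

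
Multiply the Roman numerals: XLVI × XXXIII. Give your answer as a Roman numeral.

XLVI = 46
XXXIII = 33
46 × 33 = 1518

MDXVIII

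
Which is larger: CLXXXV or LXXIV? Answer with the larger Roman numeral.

CLXXXV = 185
LXXIV = 74
185 is larger

CLXXXV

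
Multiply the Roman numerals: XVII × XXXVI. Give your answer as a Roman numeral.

XVII = 17
XXXVI = 36
17 × 36 = 612

DCXII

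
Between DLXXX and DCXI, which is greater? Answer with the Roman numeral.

DLXXX = 580
DCXI = 611
611 is larger

DCXI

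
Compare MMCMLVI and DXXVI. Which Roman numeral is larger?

MMCMLVI = 2956
DXXVI = 526
2956 is larger

MMCMLVI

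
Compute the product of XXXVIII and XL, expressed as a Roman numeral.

XXXVIII = 38
XL = 40
38 × 40 = 1520

MDXX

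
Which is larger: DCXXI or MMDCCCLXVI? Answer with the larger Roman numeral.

DCXXI = 621
MMDCCCLXVI = 2866
2866 is larger

MMDCCCLXVI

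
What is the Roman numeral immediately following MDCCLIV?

MDCCLIV = 1754; next is 1755

MDCCLV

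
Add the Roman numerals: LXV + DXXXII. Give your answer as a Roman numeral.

LXV = 65
DXXXII = 532
65 + 532 = 597

DXCVII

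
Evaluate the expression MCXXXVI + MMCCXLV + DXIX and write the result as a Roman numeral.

MCXXXVI = 1136, MMCCXLV = 2245, DXIX = 519
1136 + 2245 = 3381
3381 + 519 = 3900

MMMCM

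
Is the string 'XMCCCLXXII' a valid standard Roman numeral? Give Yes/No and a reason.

'XMCCCLXXII': Invalid subtractive combination: XM

No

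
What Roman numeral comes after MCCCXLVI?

MCCCXLVI = 1346; next is 1347

MCCCXLVII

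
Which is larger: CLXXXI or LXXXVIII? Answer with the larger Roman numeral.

CLXXXI = 181
LXXXVIII = 88
181 is larger

CLXXXI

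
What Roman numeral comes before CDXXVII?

CDXXVII = 427, so the previous integer is 427 - 1 = 426

CDXXVI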